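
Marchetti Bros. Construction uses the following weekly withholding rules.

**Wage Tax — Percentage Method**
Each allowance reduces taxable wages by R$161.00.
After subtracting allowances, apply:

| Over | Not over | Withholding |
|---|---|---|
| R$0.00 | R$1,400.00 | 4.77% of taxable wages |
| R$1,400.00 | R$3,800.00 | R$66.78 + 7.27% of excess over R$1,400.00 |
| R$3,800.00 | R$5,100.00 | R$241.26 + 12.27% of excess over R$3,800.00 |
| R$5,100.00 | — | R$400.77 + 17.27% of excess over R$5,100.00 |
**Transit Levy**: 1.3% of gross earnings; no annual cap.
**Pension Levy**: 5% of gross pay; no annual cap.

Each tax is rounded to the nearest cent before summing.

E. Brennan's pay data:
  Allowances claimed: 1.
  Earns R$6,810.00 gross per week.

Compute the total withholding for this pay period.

R$1,097.31

Wage Tax: taxable = R$6,810.00 − 1×R$161.00 = R$6,649.00
  R$400.77 + 17.27% × (R$6,649.00 − R$5,100.00) = R$400.77 + 17.27% × R$1,549.00 = R$668.28
Transit Levy: 1.3% × R$6,810.00 = R$88.53
Pension Levy: 5% × R$6,810.00 = R$340.50
Total: R$668.28 + R$88.53 + R$340.50 = R$1,097.31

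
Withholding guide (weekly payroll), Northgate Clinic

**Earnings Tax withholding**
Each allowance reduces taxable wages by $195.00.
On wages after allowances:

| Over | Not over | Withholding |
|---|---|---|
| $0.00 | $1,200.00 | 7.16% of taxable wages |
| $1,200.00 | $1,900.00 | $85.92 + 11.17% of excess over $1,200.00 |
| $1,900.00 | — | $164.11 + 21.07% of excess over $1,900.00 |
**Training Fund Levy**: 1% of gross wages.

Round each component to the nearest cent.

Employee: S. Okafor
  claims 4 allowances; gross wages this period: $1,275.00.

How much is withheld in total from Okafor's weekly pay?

Earnings Tax: taxable = $1,275.00 − 4×$195.00 = $495.00
  7.16% × $495.00 = $35.44
Training Fund Levy: 1% × $1,275.00 = $12.75
Total: $35.44 + $12.75 = $48.19

$48.19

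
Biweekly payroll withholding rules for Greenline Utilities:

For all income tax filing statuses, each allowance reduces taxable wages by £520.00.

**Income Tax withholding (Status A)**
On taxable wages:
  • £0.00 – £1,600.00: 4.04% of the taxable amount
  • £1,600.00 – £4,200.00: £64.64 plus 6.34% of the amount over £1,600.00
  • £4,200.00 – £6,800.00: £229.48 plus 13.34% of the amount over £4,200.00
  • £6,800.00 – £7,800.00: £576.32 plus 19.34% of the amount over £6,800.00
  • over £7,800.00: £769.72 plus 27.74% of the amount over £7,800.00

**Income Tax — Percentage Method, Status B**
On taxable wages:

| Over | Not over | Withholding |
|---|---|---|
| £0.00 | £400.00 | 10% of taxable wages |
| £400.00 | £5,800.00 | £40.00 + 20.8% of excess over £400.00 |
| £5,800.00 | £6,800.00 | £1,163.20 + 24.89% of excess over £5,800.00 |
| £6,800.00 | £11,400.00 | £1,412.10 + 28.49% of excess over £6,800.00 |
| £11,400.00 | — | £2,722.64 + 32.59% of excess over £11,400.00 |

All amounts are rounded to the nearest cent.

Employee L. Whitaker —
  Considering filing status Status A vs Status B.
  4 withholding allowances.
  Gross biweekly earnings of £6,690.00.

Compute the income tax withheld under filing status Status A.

£284.17

Income Tax (Status A): taxable = £6,690.00 − 4×£520.00 = £4,610.00
  £229.48 + 13.34% × (£4,610.00 − £4,200.00) = £229.48 + 13.34% × £410.00 = £284.17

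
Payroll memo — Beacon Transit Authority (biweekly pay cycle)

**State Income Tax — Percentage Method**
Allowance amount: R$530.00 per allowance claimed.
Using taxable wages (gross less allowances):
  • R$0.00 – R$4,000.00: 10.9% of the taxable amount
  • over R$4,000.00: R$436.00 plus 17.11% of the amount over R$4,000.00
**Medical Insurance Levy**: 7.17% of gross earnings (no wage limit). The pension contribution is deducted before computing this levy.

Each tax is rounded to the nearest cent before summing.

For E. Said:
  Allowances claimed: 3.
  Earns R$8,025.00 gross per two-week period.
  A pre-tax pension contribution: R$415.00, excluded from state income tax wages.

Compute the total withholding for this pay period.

State Income Tax: taxable = R$8,025.00 − R$415.00 − 3×R$530.00 = R$6,020.00
  R$436.00 + 17.11% × (R$6,020.00 − R$4,000.00) = R$436.00 + 17.11% × R$2,020.00 = R$781.62
Medical Insurance Levy: 7.17% × R$7,610.00 = R$545.64
Total: R$781.62 + R$545.64 = R$1,327.26

R$1,327.26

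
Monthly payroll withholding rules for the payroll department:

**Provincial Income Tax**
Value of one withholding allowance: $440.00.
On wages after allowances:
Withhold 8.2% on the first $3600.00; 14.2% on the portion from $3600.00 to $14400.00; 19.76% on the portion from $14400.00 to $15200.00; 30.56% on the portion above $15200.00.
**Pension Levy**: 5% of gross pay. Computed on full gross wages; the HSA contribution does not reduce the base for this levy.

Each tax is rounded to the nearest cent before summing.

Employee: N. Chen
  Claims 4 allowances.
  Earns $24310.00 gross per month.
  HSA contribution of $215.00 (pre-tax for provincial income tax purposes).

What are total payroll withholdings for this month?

$5382.84

Provincial Income Tax: taxable = $24310.00 − $215.00 − 4×$440.00 = $22335.00
  $1986.88 + 30.56% × ($22335.00 − $15200.00) = $1986.88 + 30.56% × $7135.00 = $4167.34
Pension Levy: 5% × $24310.00 = $1215.50
Total: $4167.34 + $1215.50 = $5382.84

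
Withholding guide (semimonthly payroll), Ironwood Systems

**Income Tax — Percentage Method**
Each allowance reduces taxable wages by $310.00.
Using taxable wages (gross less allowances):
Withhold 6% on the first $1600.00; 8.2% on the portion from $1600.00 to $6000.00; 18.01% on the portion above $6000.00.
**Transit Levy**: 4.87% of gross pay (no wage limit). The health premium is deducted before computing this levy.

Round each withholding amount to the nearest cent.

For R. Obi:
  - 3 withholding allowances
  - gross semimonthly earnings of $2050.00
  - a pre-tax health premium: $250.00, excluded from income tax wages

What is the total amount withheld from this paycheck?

Income Tax: taxable = $2050.00 − $250.00 − 3×$310.00 = $870.00
  6% × $870.00 = $52.20
Transit Levy: 4.87% × $1800.00 = $87.66
Total: $52.20 + $87.66 = $139.86

$139.86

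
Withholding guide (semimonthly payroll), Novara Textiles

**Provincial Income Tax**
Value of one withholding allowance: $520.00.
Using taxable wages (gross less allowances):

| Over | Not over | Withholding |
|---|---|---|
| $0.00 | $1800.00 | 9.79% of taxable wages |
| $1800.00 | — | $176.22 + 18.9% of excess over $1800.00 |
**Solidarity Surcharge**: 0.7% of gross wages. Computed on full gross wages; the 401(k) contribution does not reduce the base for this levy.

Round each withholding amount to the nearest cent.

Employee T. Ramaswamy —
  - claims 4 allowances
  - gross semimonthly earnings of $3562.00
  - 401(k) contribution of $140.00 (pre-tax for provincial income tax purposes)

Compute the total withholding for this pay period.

Provincial Income Tax: taxable = $3562.00 − $140.00 − 4×$520.00 = $1342.00
  9.79% × $1342.00 = $131.38
Solidarity Surcharge: 0.7% × $3562.00 = $24.93
Total: $131.38 + $24.93 = $156.31

$156.31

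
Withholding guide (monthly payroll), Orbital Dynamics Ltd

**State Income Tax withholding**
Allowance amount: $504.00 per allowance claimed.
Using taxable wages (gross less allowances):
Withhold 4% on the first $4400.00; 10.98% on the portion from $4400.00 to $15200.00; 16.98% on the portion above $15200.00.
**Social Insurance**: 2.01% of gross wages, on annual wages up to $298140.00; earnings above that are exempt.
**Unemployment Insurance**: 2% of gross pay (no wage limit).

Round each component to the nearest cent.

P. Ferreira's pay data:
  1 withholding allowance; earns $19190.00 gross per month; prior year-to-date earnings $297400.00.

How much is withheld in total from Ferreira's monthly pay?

State Income Tax: taxable = $19190.00 − 1×$504.00 = $18686.00
  $1361.84 + 16.98% × ($18686.00 − $15200.00) = $1361.84 + 16.98% × $3486.00 = $1953.76
Social Insurance: cap $298140.00 − YTD $297400.00 = $740.00 subject; 2.01% × $740.00 = $14.87
Unemployment Insurance: 2% × $19190.00 = $383.80
Total: $1953.76 + $14.87 + $383.80 = $2352.43

$2352.43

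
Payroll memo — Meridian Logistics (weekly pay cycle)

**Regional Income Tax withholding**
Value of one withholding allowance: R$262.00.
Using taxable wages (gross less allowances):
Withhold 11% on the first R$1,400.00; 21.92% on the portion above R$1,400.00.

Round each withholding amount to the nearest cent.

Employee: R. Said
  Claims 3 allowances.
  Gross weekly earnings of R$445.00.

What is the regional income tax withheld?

Regional Income Tax: taxable = R$445.00 − 3×R$262.00 = R$-341.00
  Taxable ≤ 0 → R$0.00

R$0.00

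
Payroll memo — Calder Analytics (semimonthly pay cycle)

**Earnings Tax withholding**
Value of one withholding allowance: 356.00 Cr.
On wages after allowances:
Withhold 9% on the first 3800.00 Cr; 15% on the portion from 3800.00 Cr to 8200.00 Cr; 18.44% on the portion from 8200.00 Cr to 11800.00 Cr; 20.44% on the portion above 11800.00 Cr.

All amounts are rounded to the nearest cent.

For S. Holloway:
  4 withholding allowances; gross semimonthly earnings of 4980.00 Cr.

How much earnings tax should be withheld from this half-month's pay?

Earnings Tax: taxable = 4980.00 Cr − 4×356.00 Cr = 3556.00 Cr
  9% × 3556.00 Cr = 320.04 Cr

320.04 Cr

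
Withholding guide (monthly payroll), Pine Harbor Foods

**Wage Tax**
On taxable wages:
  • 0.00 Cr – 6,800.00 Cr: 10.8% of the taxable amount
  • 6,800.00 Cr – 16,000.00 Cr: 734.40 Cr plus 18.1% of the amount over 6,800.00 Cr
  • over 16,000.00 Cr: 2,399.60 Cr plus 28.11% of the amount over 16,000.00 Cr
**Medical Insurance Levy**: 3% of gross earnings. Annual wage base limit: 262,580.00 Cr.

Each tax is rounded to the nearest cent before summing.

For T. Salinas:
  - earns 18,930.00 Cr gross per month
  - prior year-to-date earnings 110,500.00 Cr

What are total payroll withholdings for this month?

Wage Tax: taxable = 18,930.00 Cr
  2,399.60 Cr + 28.11% × (18,930.00 Cr − 16,000.00 Cr) = 2,399.60 Cr + 28.11% × 2,930.00 Cr = 3,223.22 Cr
Medical Insurance Levy: 3% × 18,930.00 Cr = 567.90 Cr
Total: 3,223.22 Cr + 567.90 Cr = 3,791.12 Cr

3,791.12 Cr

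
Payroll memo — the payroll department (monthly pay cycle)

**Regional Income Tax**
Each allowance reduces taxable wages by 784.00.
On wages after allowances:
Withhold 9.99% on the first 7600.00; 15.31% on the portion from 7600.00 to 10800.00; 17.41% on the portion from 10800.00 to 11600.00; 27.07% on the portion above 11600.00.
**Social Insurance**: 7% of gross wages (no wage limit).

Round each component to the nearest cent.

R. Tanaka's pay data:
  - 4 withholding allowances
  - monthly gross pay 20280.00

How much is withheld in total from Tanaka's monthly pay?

4308.80

Regional Income Tax: taxable = 20280.00 − 4×784.00 = 17144.00
  1388.44 + 27.07% × (17144.00 − 11600.00) = 1388.44 + 27.07% × 5544.00 = 2889.20
Social Insurance: 7% × 20280.00 = 1419.60
Total: 2889.20 + 1419.60 = 4308.80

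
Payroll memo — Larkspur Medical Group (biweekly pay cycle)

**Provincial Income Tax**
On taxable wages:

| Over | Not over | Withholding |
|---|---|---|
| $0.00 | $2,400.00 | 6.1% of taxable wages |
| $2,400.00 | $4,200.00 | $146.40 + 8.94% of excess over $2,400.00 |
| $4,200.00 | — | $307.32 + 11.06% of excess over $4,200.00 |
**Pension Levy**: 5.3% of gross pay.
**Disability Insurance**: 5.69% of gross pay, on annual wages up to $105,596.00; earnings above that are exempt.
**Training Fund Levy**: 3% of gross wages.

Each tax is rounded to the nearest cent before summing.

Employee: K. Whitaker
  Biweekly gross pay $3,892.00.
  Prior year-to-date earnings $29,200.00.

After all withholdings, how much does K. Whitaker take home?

$3,067.73

Provincial Income Tax: taxable = $3,892.00
  $146.40 + 8.94% × ($3,892.00 − $2,400.00) = $146.40 + 8.94% × $1,492.00 = $279.78
Pension Levy: 5.3% × $3,892.00 = $206.28
Disability Insurance: 5.69% × $3,892.00 = $221.45
Training Fund Levy: 3% × $3,892.00 = $116.76
Total withheld: $279.78 + $206.28 + $221.45 + $116.76 = $824.27
Net pay: $3,892.00 − $824.27 = $3,067.73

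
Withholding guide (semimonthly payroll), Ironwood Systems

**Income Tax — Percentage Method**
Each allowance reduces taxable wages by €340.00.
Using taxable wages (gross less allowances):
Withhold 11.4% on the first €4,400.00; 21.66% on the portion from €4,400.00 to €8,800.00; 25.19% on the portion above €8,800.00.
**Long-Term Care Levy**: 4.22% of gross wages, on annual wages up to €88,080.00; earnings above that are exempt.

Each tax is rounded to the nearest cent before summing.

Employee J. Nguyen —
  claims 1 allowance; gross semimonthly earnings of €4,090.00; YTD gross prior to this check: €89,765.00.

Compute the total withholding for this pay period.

Income Tax: taxable = €4,090.00 − 1×€340.00 = €3,750.00
  11.4% × €3,750.00 = €427.50
Long-Term Care Levy: YTD €89,765.00 ≥ cap €88,080.00 → €0.00
Total: €427.50 + €0.00 = €427.50

€427.50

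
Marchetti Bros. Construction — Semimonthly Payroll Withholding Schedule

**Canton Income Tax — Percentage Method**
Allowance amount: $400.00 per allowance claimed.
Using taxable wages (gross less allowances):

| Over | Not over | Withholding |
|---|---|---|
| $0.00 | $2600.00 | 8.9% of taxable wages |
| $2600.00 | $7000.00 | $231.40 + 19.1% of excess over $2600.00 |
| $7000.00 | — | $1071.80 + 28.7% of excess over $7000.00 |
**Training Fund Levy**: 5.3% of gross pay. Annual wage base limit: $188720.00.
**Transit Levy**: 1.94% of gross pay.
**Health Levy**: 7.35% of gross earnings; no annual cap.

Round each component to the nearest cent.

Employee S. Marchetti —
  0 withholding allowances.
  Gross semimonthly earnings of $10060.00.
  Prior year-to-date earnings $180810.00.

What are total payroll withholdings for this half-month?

Canton Income Tax: taxable = $10060.00
  $1071.80 + 28.7% × ($10060.00 − $7000.00) = $1071.80 + 28.7% × $3060.00 = $1950.02
Training Fund Levy: cap $188720.00 − YTD $180810.00 = $7910.00 subject; 5.3% × $7910.00 = $419.23
Transit Levy: 1.94% × $10060.00 = $195.16
Health Levy: 7.35% × $10060.00 = $739.41
Total: $1950.02 + $419.23 + $195.16 + $739.41 = $3303.82

$3303.82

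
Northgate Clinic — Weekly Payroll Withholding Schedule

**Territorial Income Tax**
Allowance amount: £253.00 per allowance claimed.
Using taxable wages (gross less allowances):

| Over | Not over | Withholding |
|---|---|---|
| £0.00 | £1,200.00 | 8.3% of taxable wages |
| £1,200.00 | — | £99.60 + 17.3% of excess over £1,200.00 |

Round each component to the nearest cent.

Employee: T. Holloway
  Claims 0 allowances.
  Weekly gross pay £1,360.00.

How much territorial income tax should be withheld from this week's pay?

Territorial Income Tax: taxable = £1,360.00
  £99.60 + 17.3% × (£1,360.00 − £1,200.00) = £99.60 + 17.3% × £160.00 = £127.28

£127.28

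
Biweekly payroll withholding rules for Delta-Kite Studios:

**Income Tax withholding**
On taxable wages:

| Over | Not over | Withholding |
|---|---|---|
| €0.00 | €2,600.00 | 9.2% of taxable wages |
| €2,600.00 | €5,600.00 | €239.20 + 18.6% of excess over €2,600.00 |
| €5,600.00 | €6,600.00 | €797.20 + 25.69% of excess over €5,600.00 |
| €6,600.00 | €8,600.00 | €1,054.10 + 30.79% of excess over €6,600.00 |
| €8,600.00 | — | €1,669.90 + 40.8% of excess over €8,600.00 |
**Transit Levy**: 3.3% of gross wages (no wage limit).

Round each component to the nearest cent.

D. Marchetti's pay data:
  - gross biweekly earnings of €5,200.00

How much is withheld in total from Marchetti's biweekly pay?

€894.40

Income Tax: taxable = €5,200.00
  €239.20 + 18.6% × (€5,200.00 − €2,600.00) = €239.20 + 18.6% × €2,600.00 = €722.80
Transit Levy: 3.3% × €5,200.00 = €171.60
Total: €722.80 + €171.60 = €894.40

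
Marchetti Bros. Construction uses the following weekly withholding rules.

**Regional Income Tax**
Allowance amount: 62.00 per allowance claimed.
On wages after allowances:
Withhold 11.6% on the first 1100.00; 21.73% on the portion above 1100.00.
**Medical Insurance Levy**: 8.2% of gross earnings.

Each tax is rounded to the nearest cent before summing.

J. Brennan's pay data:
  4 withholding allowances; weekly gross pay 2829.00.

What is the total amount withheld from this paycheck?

681.40

Regional Income Tax: taxable = 2829.00 − 4×62.00 = 2581.00
  127.60 + 21.73% × (2581.00 − 1100.00) = 127.60 + 21.73% × 1481.00 = 449.42
Medical Insurance Levy: 8.2% × 2829.00 = 231.98
Total: 449.42 + 231.98 = 681.40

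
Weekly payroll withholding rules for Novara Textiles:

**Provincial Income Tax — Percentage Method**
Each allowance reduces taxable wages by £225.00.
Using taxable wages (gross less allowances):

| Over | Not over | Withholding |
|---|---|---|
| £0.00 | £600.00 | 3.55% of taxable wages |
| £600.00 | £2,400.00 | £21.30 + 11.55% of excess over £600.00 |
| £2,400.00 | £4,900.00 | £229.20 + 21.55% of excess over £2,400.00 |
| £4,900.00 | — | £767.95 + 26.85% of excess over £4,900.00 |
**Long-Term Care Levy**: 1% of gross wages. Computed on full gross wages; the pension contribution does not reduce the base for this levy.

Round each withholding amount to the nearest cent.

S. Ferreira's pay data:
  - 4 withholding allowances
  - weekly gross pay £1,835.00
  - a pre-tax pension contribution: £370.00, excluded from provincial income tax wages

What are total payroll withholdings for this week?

£38.41

Provincial Income Tax: taxable = £1,835.00 − £370.00 − 4×£225.00 = £565.00
  3.55% × £565.00 = £20.06
Long-Term Care Levy: 1% × £1,835.00 = £18.35
Total: £20.06 + £18.35 = £38.41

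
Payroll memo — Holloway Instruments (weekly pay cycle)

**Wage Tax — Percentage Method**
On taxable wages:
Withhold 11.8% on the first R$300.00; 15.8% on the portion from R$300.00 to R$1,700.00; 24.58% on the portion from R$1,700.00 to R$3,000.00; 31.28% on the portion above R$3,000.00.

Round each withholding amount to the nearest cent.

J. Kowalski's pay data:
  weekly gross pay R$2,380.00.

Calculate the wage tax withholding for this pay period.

R$423.74

Wage Tax: taxable = R$2,380.00
  R$256.60 + 24.58% × (R$2,380.00 − R$1,700.00) = R$256.60 + 24.58% × R$680.00 = R$423.74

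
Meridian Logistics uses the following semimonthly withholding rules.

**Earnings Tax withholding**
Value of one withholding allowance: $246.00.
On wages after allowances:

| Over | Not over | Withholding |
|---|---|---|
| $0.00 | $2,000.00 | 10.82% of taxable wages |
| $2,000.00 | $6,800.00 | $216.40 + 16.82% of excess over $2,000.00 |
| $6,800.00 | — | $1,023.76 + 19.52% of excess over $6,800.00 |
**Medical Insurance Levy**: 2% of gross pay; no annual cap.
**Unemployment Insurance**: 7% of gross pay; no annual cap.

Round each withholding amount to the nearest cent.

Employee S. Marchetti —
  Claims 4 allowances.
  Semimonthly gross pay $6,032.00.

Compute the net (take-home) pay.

Earnings Tax: taxable = $6,032.00 − 4×$246.00 = $5,048.00
  $216.40 + 16.82% × ($5,048.00 − $2,000.00) = $216.40 + 16.82% × $3,048.00 = $729.07
Medical Insurance Levy: 2% × $6,032.00 = $120.64
Unemployment Insurance: 7% × $6,032.00 = $422.24
Total withheld: $729.07 + $120.64 + $422.24 = $1,271.95
Net pay: $6,032.00 − $1,271.95 = $4,760.05

$4,760.05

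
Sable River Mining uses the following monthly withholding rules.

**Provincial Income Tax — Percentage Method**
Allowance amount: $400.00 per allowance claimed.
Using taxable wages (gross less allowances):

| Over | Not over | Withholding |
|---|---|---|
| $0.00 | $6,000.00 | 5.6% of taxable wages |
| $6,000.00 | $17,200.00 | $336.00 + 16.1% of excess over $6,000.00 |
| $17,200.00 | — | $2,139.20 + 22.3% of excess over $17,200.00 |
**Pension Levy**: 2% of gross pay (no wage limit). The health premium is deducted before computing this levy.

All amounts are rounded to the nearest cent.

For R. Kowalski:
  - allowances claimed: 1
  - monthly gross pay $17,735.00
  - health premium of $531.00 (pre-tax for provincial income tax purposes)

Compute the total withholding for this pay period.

Provincial Income Tax: taxable = $17,735.00 − $531.00 − 1×$400.00 = $16,804.00
  $336.00 + 16.1% × ($16,804.00 − $6,000.00) = $336.00 + 16.1% × $10,804.00 = $2,075.44
Pension Levy: 2% × $17,204.00 = $344.08
Total: $2,075.44 + $344.08 = $2,419.52

$2,419.52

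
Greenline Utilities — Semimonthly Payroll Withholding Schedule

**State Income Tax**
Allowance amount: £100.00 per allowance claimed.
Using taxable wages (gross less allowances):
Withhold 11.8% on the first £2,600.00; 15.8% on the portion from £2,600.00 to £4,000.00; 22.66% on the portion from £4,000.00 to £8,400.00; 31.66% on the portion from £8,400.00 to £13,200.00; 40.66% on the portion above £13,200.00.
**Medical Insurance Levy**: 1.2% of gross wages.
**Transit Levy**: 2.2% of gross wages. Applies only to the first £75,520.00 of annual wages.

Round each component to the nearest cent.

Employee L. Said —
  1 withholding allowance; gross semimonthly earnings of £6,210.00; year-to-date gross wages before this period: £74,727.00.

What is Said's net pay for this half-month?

£5,111.90

State Income Tax: taxable = £6,210.00 − 1×£100.00 = £6,110.00
  £528.00 + 22.66% × (£6,110.00 − £4,000.00) = £528.00 + 22.66% × £2,110.00 = £1,006.13
Medical Insurance Levy: 1.2% × £6,210.00 = £74.52
Transit Levy: cap £75,520.00 − YTD £74,727.00 = £793.00 subject; 2.2% × £793.00 = £17.45
Total withheld: £1,006.13 + £74.52 + £17.45 = £1,098.10
Net pay: £6,210.00 − £1,098.10 = £5,111.90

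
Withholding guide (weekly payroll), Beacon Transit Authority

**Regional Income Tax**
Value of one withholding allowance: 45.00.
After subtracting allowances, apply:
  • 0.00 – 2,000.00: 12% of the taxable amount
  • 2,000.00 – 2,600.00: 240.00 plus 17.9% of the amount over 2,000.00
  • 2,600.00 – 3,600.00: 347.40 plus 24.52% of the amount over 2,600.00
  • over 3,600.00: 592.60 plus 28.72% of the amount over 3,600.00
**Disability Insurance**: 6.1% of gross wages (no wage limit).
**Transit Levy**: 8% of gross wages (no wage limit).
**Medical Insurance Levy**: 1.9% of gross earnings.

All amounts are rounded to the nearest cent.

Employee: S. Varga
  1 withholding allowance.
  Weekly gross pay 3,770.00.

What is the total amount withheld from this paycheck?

1,231.70

Regional Income Tax: taxable = 3,770.00 − 1×45.00 = 3,725.00
  592.60 + 28.72% × (3,725.00 − 3,600.00) = 592.60 + 28.72% × 125.00 = 628.50
Disability Insurance: 6.1% × 3,770.00 = 229.97
Transit Levy: 8% × 3,770.00 = 301.60
Medical Insurance Levy: 1.9% × 3,770.00 = 71.63
Total: 628.50 + 229.97 + 301.60 + 71.63 = 1,231.70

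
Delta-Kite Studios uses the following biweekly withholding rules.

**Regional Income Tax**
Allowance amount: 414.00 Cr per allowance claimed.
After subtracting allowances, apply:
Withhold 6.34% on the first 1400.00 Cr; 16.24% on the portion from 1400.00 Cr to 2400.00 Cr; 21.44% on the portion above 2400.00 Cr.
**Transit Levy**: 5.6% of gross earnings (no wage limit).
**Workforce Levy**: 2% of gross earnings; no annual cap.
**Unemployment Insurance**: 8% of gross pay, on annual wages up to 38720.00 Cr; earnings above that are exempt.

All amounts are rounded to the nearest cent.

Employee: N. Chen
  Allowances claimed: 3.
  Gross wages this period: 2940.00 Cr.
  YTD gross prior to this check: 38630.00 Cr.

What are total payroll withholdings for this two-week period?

Regional Income Tax: taxable = 2940.00 Cr − 3×414.00 Cr = 1698.00 Cr
  88.76 Cr + 16.24% × (1698.00 Cr − 1400.00 Cr) = 88.76 Cr + 16.24% × 298.00 Cr = 137.16 Cr
Transit Levy: 5.6% × 2940.00 Cr = 164.64 Cr
Workforce Levy: 2% × 2940.00 Cr = 58.80 Cr
Unemployment Insurance: cap 38720.00 Cr − YTD 38630.00 Cr = 90.00 Cr subject; 8% × 90.00 Cr = 7.20 Cr
Total: 137.16 Cr + 164.64 Cr + 58.80 Cr + 7.20 Cr = 367.80 Cr

367.80 Cr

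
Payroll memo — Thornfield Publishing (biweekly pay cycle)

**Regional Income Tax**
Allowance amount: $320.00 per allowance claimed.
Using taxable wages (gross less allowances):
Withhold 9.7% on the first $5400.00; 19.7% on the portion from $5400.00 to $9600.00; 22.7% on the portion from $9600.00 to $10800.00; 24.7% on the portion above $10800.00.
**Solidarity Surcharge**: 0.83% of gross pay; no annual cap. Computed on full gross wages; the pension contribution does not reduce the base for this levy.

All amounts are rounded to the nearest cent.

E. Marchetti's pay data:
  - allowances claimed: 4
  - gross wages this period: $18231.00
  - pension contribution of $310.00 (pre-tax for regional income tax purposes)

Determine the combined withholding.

$3217.65

Regional Income Tax: taxable = $18231.00 − $310.00 − 4×$320.00 = $16641.00
  $1623.60 + 24.7% × ($16641.00 − $10800.00) = $1623.60 + 24.7% × $5841.00 = $3066.33
Solidarity Surcharge: 0.83% × $18231.00 = $151.32
Total: $3066.33 + $151.32 = $3217.65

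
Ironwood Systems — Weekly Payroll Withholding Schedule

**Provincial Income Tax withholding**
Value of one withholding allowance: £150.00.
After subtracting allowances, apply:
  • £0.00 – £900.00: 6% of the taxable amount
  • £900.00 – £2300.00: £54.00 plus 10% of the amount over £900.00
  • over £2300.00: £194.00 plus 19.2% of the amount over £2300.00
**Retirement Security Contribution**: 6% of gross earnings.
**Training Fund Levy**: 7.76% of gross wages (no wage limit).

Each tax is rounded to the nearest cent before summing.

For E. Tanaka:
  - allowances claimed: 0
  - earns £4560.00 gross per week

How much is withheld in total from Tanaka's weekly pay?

£1255.38

Provincial Income Tax: taxable = £4560.00
  £194.00 + 19.2% × (£4560.00 − £2300.00) = £194.00 + 19.2% × £2260.00 = £627.92
Retirement Security Contribution: 6% × £4560.00 = £273.60
Training Fund Levy: 7.76% × £4560.00 = £353.86
Total: £627.92 + £273.60 + £353.86 = £1255.38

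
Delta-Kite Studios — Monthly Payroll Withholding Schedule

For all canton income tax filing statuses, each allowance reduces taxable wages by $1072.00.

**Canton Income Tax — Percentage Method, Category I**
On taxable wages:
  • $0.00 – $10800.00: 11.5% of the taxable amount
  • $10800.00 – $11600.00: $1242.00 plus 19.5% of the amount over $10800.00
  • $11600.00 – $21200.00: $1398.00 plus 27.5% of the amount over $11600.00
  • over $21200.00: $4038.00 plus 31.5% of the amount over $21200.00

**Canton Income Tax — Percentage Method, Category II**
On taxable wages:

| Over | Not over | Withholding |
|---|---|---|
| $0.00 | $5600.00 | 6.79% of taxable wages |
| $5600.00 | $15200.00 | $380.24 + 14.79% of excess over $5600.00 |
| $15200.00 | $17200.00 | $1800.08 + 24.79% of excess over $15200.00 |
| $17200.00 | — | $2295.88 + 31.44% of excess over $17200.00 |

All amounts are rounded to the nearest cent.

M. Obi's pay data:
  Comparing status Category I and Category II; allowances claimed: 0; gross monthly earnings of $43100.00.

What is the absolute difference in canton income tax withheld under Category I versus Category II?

Canton Income Tax (Category I): taxable = $43100.00
  $4038.00 + 31.5% × ($43100.00 − $21200.00) = $4038.00 + 31.5% × $21900.00 = $10936.50
Canton Income Tax (Category II): taxable = $43100.00
  $2295.88 + 31.44% × ($43100.00 − $17200.00) = $2295.88 + 31.44% × $25900.00 = $10438.84
Difference: |$10936.50 − $10438.84| = $497.66 (higher under Category I)

$497.66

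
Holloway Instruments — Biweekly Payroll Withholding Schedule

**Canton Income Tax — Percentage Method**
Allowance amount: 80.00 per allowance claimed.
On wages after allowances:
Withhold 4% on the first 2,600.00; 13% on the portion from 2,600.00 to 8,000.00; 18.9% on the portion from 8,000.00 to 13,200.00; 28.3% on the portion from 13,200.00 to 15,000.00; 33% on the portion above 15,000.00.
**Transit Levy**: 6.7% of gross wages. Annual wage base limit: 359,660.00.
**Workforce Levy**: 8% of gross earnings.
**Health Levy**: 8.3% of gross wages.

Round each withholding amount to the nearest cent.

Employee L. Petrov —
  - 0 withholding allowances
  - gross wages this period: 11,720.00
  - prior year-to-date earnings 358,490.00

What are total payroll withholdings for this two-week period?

Canton Income Tax: taxable = 11,720.00
  806.00 + 18.9% × (11,720.00 − 8,000.00) = 806.00 + 18.9% × 3,720.00 = 1,509.08
Transit Levy: cap 359,660.00 − YTD 358,490.00 = 1,170.00 subject; 6.7% × 1,170.00 = 78.39
Workforce Levy: 8% × 11,720.00 = 937.60
Health Levy: 8.3% × 11,720.00 = 972.76
Total: 1,509.08 + 78.39 + 937.60 + 972.76 = 3,497.83

3,497.83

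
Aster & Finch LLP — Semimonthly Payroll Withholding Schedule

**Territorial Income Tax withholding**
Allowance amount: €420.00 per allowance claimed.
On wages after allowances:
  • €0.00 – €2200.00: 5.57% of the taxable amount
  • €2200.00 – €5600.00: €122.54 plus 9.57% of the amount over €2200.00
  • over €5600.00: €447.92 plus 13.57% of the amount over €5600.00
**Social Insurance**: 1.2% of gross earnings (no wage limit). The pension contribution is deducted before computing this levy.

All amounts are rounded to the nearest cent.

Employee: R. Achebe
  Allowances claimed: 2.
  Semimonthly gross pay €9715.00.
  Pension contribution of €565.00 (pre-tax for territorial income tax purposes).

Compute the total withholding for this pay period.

Territorial Income Tax: taxable = €9715.00 − €565.00 − 2×€420.00 = €8310.00
  €447.92 + 13.57% × (€8310.00 − €5600.00) = €447.92 + 13.57% × €2710.00 = €815.67
Social Insurance: 1.2% × €9150.00 = €109.80
Total: €815.67 + €109.80 = €925.47

€925.47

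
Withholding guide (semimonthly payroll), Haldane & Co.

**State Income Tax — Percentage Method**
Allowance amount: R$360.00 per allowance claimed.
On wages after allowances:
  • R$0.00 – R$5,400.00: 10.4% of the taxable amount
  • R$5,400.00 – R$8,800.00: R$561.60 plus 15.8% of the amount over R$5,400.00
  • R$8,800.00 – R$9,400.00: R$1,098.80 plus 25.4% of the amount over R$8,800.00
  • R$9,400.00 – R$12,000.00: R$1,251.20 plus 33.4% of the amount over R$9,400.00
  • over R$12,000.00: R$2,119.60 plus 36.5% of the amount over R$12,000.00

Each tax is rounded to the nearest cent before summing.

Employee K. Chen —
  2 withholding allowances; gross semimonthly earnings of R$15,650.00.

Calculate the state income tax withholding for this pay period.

State Income Tax: taxable = R$15,650.00 − 2×R$360.00 = R$14,930.00
  R$2,119.60 + 36.5% × (R$14,930.00 − R$12,000.00) = R$2,119.60 + 36.5% × R$2,930.00 = R$3,189.05

R$3,189.05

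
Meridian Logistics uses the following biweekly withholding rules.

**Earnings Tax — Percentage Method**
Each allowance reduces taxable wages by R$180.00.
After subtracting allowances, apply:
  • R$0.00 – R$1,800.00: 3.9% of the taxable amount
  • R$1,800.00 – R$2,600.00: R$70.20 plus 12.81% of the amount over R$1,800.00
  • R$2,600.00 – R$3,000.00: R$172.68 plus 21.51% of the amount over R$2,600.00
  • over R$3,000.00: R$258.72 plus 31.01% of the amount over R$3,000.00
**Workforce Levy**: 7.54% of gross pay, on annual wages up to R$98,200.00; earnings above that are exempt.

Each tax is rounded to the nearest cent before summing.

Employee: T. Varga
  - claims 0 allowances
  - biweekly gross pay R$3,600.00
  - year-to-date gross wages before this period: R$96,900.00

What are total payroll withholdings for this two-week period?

R$542.80

Earnings Tax: taxable = R$3,600.00
  R$258.72 + 31.01% × (R$3,600.00 − R$3,000.00) = R$258.72 + 31.01% × R$600.00 = R$444.78
Workforce Levy: cap R$98,200.00 − YTD R$96,900.00 = R$1,300.00 subject; 7.54% × R$1,300.00 = R$98.02
Total: R$444.78 + R$98.02 = R$542.80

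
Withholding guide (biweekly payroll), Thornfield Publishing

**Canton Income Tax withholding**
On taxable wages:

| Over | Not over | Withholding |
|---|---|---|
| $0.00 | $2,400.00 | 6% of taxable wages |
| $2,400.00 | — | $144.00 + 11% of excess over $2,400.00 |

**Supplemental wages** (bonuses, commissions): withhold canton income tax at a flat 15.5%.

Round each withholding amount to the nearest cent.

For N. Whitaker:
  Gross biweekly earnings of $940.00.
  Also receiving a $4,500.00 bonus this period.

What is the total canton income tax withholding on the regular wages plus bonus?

Canton Income Tax: taxable = $940.00
  6% × $940.00 = $56.40
Supplemental (15.5% flat on bonus): 15.5% × $4,500.00 = $697.50
Total canton income tax: $56.40 + $697.50 = $753.90

$753.90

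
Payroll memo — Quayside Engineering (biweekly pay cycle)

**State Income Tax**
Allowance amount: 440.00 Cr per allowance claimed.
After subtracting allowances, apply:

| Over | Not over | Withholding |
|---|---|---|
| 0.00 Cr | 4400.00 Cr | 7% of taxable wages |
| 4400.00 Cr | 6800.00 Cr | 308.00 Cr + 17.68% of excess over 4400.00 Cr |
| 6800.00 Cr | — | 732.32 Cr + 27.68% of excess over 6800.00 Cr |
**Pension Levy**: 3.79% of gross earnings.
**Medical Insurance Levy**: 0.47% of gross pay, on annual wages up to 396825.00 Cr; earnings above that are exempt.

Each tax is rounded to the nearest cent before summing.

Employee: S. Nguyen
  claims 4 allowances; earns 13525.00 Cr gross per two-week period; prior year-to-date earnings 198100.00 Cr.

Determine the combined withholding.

2682.80 Cr

State Income Tax: taxable = 13525.00 Cr − 4×440.00 Cr = 11765.00 Cr
  732.32 Cr + 27.68% × (11765.00 Cr − 6800.00 Cr) = 732.32 Cr + 27.68% × 4965.00 Cr = 2106.63 Cr
Pension Levy: 3.79% × 13525.00 Cr = 512.60 Cr
Medical Insurance Levy: 0.47% × 13525.00 Cr = 63.57 Cr
Total: 2106.63 Cr + 512.60 Cr + 63.57 Cr = 2682.80 Cr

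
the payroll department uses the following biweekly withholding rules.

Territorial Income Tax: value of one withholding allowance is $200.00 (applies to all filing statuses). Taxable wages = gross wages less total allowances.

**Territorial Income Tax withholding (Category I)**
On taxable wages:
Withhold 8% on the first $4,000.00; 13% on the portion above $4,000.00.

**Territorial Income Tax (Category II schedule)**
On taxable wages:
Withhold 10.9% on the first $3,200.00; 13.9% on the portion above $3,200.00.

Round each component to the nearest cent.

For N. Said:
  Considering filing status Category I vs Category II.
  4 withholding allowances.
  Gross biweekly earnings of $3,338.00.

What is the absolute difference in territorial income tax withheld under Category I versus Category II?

$73.60

Territorial Income Tax (Category I): taxable = $3,338.00 − 4×$200.00 = $2,538.00
  8% × $2,538.00 = $203.04
Territorial Income Tax (Category II): taxable = $3,338.00 − 4×$200.00 = $2,538.00
  10.9% × $2,538.00 = $276.64
Difference: |$203.04 − $276.64| = $73.60 (higher under Category II)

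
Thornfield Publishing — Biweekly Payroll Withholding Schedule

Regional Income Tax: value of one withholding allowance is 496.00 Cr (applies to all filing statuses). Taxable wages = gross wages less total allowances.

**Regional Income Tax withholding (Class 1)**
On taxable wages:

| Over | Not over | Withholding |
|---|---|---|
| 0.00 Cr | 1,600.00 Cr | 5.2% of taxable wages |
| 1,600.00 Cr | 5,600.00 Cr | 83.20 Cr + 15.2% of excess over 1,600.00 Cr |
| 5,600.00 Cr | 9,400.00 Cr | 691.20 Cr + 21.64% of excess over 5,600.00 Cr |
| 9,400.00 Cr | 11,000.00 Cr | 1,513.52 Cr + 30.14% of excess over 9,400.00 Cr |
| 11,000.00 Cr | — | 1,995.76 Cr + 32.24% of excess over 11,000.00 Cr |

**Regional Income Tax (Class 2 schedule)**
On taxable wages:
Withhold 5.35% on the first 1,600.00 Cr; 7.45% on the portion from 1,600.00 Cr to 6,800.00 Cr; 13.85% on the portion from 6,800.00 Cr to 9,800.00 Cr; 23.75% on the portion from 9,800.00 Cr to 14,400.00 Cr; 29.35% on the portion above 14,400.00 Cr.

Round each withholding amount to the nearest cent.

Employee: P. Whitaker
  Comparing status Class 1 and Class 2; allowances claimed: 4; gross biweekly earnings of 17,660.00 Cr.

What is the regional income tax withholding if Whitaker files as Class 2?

Regional Income Tax (Class 2): taxable = 17,660.00 Cr − 4×496.00 Cr = 15,676.00 Cr
  1,981.00 Cr + 29.35% × (15,676.00 Cr − 14,400.00 Cr) = 1,981.00 Cr + 29.35% × 1,276.00 Cr = 2,355.51 Cr

2,355.51 Cr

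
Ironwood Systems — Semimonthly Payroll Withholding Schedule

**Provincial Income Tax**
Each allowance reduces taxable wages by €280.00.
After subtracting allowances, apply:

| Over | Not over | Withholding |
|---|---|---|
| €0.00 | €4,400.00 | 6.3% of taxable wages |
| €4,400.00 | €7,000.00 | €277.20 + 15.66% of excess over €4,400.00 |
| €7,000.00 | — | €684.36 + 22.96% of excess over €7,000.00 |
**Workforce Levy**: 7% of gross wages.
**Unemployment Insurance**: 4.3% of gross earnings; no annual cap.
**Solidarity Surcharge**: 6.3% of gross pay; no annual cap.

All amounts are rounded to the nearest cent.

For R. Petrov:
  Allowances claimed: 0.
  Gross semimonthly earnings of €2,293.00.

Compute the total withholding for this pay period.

€548.03

Provincial Income Tax: taxable = €2,293.00
  6.3% × €2,293.00 = €144.46
Workforce Levy: 7% × €2,293.00 = €160.51
Unemployment Insurance: 4.3% × €2,293.00 = €98.60
Solidarity Surcharge: 6.3% × €2,293.00 = €144.46
Total: €144.46 + €160.51 + €98.60 + €144.46 = €548.03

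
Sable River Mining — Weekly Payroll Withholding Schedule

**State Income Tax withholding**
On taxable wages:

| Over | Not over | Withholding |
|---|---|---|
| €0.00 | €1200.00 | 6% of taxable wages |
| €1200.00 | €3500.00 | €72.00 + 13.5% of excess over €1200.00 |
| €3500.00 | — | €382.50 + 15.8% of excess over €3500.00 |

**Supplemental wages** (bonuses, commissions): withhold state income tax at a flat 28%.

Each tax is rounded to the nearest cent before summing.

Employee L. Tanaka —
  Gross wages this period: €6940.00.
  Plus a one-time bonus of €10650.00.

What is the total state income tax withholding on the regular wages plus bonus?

€3908.02

State Income Tax: taxable = €6940.00
  €382.50 + 15.8% × (€6940.00 − €3500.00) = €382.50 + 15.8% × €3440.00 = €926.02
Supplemental (28% flat on bonus): 28% × €10650.00 = €2982.00
Total state income tax: €926.02 + €2982.00 = €3908.02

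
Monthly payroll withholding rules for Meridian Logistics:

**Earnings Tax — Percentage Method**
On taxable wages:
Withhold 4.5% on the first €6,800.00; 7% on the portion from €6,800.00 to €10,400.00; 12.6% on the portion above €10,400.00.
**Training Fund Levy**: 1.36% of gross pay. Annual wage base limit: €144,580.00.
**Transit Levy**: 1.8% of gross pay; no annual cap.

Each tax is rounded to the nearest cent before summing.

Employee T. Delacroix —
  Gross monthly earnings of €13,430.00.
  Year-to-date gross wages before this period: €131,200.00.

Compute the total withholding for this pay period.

€1,363.49

Earnings Tax: taxable = €13,430.00
  €558.00 + 12.6% × (€13,430.00 − €10,400.00) = €558.00 + 12.6% × €3,030.00 = €939.78
Training Fund Levy: cap €144,580.00 − YTD €131,200.00 = €13,380.00 subject; 1.36% × €13,380.00 = €181.97
Transit Levy: 1.8% × €13,430.00 = €241.74
Total: €939.78 + €181.97 + €241.74 = €1,363.49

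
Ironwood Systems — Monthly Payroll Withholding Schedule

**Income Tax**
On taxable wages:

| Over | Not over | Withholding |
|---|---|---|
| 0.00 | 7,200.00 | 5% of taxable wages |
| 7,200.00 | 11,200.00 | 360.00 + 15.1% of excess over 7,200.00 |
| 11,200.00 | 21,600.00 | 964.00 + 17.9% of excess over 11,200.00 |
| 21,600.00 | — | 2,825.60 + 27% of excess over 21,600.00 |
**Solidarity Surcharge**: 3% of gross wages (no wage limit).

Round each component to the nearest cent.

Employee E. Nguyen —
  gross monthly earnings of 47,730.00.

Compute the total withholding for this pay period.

11,312.60

Income Tax: taxable = 47,730.00
  2,825.60 + 27% × (47,730.00 − 21,600.00) = 2,825.60 + 27% × 26,130.00 = 9,880.70
Solidarity Surcharge: 3% × 47,730.00 = 1,431.90
Total: 9,880.70 + 1,431.90 = 11,312.60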